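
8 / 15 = 0.53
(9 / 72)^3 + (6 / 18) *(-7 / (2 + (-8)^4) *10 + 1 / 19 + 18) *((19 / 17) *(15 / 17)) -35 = -29.07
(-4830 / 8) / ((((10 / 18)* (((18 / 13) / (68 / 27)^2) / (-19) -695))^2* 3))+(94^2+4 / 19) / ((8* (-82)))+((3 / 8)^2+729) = 28103049196134884351001311 / 39268197783868159199680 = 715.67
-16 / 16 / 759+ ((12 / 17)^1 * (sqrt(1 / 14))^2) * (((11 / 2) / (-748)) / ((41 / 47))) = -438791 / 251814948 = -0.00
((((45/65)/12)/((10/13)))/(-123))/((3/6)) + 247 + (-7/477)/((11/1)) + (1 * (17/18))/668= 354949307017/1437048360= 247.00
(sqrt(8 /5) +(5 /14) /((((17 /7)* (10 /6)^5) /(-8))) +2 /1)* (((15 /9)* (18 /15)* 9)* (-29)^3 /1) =-1393141.55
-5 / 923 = -0.01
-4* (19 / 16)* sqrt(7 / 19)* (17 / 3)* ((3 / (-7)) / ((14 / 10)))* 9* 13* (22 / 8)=109395* sqrt(133) / 784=1609.19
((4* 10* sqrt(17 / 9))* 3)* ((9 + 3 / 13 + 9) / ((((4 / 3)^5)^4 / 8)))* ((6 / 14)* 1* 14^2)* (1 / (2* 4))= 86768629818885* sqrt(17) / 446676598784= 800.93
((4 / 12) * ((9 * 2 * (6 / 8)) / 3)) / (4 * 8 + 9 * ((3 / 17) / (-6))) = 51 / 1079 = 0.05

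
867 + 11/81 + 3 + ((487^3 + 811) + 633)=115503617.14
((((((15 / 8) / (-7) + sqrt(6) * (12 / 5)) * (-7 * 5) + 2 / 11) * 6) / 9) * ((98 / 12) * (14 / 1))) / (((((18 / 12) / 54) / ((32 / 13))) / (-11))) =14577502.68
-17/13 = -1.31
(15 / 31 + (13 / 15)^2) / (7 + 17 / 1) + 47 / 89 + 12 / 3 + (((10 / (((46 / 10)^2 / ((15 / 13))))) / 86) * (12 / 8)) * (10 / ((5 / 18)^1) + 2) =10884154077253 / 2202839952300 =4.94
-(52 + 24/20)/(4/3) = -399/10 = -39.90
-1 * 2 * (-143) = 286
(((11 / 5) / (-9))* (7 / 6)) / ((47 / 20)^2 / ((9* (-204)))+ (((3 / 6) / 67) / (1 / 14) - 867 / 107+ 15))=-1501475360 / 36847371679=-0.04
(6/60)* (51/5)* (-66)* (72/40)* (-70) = 212058/25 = 8482.32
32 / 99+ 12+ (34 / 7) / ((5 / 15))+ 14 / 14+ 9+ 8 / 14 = 25964 / 693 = 37.47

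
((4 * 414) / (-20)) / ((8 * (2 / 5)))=-207 / 8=-25.88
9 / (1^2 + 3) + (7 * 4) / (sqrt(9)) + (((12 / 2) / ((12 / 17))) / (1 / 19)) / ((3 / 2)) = 477 / 4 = 119.25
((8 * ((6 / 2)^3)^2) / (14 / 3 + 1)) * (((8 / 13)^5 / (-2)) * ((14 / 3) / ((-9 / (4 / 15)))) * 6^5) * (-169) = -1541054398464 / 186745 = -8252185.59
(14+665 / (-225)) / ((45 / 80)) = 7952 / 405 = 19.63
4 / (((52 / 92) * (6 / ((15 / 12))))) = 115 / 78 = 1.47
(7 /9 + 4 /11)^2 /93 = 12769 /911493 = 0.01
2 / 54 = 1 / 27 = 0.04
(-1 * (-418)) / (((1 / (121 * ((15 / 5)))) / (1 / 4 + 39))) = 11911119 / 2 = 5955559.50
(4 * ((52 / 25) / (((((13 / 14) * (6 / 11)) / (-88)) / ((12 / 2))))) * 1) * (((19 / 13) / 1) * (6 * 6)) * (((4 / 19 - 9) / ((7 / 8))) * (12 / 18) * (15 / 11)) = 4167333.42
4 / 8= 1 / 2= 0.50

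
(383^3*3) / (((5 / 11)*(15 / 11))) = 271920333.08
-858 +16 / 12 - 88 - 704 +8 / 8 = -4943 / 3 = -1647.67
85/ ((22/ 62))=2635/ 11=239.55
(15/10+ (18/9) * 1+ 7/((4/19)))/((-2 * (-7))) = 21/8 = 2.62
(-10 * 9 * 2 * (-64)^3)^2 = 2226511046246400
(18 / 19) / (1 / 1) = 18 / 19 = 0.95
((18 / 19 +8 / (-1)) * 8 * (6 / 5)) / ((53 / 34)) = -218688 / 5035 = -43.43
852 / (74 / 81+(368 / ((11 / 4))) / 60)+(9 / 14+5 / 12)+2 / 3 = 160433155 / 588252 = 272.73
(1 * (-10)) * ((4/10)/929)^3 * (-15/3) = 16/4008825445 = 0.00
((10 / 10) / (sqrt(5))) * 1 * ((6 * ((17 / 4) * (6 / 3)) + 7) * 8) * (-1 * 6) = -2784 * sqrt(5) / 5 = -1245.04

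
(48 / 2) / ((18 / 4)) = 5.33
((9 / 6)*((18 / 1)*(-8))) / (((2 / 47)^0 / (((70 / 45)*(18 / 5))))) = -1209.60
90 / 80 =9 / 8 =1.12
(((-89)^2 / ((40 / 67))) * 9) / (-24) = -1592121 / 320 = -4975.38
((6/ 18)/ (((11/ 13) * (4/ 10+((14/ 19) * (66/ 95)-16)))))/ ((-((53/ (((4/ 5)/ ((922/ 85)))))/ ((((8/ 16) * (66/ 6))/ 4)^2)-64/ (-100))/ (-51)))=-109698875/ 31366057824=-0.00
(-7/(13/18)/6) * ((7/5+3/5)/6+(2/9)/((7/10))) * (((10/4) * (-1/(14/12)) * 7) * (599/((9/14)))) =1719130/117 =14693.42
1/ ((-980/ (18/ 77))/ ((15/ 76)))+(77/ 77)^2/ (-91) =-82279/ 7455448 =-0.01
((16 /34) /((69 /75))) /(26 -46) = -10 /391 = -0.03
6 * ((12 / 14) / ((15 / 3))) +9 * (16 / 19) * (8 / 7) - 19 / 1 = -6191 / 665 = -9.31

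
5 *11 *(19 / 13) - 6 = 967 / 13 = 74.38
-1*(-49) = 49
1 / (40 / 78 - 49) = -39 / 1891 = -0.02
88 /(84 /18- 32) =-3.22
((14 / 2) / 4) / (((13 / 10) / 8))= 140 / 13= 10.77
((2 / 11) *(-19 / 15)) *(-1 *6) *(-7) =-532 / 55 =-9.67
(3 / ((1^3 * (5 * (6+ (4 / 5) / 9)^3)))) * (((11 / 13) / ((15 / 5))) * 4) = 200475 / 66855178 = 0.00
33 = 33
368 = 368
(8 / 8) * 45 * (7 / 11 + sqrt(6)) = 315 / 11 + 45 * sqrt(6) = 138.86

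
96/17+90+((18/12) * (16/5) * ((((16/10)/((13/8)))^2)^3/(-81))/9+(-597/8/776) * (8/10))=231042539760132269633/2417670192453750000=95.56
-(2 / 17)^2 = -0.01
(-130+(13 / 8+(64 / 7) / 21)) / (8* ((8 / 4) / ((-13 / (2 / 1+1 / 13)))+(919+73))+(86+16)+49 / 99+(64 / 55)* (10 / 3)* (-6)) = -76281699 / 4777407880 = -0.02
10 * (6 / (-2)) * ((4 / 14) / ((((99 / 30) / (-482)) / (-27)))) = -2602800 / 77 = -33802.60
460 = 460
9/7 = 1.29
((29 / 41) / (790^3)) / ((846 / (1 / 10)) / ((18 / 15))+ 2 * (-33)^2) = 29 / 186540319572000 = 0.00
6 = 6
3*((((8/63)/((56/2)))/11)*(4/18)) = 4/14553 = 0.00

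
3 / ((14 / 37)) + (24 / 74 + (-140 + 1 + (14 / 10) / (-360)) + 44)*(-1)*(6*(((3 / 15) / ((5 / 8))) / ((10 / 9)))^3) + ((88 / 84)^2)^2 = 15953904151670329 / 702714550781250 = 22.70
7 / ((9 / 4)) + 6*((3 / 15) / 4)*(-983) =-26261 / 90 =-291.79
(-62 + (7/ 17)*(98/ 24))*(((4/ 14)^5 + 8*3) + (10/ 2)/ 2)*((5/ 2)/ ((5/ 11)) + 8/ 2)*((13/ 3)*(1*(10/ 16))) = -41129.58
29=29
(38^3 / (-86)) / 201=-27436 / 8643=-3.17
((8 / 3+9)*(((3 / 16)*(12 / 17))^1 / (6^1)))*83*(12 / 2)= 8715 / 68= 128.16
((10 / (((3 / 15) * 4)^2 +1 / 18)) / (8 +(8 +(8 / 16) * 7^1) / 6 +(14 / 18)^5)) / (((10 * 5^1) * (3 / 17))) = 24091992 / 150835013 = 0.16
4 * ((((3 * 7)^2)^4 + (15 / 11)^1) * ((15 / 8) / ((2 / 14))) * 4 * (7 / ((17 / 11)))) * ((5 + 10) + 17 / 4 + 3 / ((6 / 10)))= 14831194170318435 / 17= 872423186489319.71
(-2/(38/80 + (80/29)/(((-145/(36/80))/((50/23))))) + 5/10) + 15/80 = -20874753/5649872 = -3.69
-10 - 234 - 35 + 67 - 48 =-260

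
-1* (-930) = 930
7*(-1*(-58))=406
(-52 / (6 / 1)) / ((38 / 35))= -455 / 57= -7.98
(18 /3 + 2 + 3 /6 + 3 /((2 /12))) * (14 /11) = 371 /11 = 33.73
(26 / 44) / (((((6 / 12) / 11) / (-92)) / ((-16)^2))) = -306176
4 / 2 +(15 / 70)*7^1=7 / 2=3.50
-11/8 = -1.38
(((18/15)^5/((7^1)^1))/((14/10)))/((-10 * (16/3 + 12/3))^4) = 19683/5882450000000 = 0.00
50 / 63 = 0.79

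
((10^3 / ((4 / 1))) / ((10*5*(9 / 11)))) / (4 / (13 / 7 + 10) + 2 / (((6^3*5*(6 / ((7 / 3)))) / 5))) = 17.92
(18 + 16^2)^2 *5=375380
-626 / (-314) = 313 / 157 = 1.99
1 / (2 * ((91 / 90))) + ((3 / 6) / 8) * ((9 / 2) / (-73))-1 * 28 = -5847827 / 212576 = -27.51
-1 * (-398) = 398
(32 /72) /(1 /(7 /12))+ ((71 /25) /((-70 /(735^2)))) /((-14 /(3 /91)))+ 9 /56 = 5113657 /98280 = 52.03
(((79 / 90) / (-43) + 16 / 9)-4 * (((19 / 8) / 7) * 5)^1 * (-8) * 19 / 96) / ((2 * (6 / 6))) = 150517 / 24080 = 6.25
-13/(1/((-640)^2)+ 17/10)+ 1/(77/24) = -393297896/53616717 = -7.34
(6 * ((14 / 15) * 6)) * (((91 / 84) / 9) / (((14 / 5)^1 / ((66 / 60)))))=143 / 90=1.59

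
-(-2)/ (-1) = -2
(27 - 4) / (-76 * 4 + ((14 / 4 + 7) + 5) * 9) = -0.14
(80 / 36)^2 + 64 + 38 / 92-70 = -2417 / 3726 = -0.65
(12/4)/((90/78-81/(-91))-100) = -273/8914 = -0.03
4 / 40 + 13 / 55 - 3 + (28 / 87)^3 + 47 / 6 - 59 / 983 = 183101361644 / 35601964695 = 5.14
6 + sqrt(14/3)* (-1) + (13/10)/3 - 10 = -107/30 - sqrt(42)/3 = -5.73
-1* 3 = -3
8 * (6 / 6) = 8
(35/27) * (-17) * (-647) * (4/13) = 1539860/351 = 4387.07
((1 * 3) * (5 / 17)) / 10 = 3 / 34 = 0.09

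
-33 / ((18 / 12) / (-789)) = 17358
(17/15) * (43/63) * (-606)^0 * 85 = 12427/189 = 65.75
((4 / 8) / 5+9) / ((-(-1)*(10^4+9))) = 91 / 100090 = 0.00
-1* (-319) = 319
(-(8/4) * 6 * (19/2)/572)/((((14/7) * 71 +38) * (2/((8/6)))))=-19/25740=-0.00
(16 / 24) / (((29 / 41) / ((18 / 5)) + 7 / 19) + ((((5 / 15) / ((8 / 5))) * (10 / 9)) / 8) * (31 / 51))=22883904 / 19994333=1.14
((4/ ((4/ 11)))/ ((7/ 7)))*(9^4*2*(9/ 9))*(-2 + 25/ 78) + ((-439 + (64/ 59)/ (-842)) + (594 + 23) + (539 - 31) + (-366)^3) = -15909508588699/ 322907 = -49269630.54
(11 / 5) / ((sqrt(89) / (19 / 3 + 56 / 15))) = 1661 * sqrt(89) / 6675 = 2.35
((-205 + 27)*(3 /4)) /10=-267 /20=-13.35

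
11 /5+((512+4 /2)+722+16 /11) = 68181 /55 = 1239.65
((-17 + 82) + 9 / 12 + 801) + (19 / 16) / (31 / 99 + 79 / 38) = 62434805 / 71992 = 867.25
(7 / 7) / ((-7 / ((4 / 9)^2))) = -16 / 567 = -0.03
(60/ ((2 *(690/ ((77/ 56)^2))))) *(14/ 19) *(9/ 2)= 0.27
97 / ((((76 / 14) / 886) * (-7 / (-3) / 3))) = 386739 / 19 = 20354.68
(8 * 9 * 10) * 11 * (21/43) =166320/43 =3867.91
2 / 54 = 1 / 27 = 0.04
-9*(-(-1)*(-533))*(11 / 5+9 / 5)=19188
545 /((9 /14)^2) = 106820 /81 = 1318.77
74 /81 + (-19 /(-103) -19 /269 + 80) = 181847152 /2244267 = 81.03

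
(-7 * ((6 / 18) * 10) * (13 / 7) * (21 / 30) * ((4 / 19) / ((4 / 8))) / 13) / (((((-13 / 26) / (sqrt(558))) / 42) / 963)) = 4529952 * sqrt(62) / 19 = 1877309.35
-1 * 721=-721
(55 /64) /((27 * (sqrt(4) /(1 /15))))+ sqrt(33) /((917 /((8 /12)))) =11 /10368+ 2 * sqrt(33) /2751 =0.01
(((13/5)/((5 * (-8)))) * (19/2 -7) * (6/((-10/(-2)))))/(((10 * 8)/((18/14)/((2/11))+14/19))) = -81003/4256000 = -0.02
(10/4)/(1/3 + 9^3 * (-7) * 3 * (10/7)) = -0.00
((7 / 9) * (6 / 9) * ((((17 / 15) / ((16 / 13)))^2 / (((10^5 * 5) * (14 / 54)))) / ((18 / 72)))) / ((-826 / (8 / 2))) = -48841 / 743400000000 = -0.00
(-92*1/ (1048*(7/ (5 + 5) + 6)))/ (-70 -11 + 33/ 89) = 445/ 2738424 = 0.00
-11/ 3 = -3.67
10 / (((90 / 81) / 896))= 8064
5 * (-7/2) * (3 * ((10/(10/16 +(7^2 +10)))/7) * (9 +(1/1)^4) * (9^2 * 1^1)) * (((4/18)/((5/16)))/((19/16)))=-614400/1007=-610.13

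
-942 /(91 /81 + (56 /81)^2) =-6180462 /10507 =-588.22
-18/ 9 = -2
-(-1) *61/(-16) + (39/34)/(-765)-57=-4218059/69360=-60.81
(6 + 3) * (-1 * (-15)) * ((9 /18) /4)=135 /8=16.88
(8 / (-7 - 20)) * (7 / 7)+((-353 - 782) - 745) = -50768 / 27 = -1880.30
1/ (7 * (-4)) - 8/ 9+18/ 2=2035/ 252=8.08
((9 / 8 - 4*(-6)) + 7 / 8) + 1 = 27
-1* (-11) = 11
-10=-10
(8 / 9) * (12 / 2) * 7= 112 / 3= 37.33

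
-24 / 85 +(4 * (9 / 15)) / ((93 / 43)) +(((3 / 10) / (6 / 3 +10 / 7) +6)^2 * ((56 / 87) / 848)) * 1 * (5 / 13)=67780895321 / 80870300160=0.84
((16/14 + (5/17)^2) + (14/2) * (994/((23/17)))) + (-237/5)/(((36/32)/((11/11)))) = 3560840357/697935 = 5101.97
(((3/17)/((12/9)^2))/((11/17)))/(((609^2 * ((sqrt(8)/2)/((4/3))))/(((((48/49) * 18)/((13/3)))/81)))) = 4 * sqrt(2)/288751463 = 0.00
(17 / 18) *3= 17 / 6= 2.83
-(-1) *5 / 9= 5 / 9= 0.56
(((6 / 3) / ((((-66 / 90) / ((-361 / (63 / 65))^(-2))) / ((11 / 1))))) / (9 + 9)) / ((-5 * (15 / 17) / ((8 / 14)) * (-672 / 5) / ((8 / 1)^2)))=-408 / 550606225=-0.00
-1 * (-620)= 620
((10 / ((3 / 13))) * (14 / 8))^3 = 94196375 / 216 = 436094.33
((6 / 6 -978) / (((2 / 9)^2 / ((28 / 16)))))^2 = 306870573681 / 256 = 1198713178.44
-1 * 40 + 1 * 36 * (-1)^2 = -4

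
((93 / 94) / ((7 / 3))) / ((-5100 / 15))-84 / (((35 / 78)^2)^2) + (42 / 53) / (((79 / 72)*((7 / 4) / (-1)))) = -11890117363199913 / 5737383295000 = -2072.39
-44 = -44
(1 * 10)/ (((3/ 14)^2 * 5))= 43.56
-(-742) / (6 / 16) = 5936 / 3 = 1978.67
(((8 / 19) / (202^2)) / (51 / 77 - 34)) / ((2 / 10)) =-770 / 497533373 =-0.00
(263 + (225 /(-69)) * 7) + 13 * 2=6122 /23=266.17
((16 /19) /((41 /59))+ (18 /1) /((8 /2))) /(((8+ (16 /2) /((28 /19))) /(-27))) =-1681911 /146452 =-11.48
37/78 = 0.47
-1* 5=-5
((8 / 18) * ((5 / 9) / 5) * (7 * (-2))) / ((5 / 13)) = -728 / 405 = -1.80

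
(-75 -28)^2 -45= 10564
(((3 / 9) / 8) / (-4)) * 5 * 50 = -125 / 48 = -2.60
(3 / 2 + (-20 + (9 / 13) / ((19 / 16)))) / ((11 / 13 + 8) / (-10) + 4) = -8851 / 1539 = -5.75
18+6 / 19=18.32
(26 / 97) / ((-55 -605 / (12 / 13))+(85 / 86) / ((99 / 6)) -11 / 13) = -639496 / 1696796459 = -0.00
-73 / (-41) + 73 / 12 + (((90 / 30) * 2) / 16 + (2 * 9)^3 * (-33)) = -189368597 / 984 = -192447.76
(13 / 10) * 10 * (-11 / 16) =-143 / 16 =-8.94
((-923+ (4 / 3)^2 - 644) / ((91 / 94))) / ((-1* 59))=1324178 / 48321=27.40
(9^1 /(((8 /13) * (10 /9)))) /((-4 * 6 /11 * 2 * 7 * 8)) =-3861 /71680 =-0.05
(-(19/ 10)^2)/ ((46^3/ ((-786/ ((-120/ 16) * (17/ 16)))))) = -94582/ 25854875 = -0.00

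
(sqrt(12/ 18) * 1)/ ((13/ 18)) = 6 * sqrt(6)/ 13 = 1.13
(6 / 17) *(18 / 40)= 27 / 170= 0.16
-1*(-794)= 794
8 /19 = 0.42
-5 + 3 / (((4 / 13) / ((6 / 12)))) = -0.12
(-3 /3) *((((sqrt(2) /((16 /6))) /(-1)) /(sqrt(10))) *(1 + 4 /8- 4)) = -3 *sqrt(5) /16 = -0.42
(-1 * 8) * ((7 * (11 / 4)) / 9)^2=-5929 / 162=-36.60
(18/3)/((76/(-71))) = -213/38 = -5.61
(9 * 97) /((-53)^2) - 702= -1971045 /2809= -701.69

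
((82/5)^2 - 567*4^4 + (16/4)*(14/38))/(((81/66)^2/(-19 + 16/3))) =1365639155936/1038825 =1314599.82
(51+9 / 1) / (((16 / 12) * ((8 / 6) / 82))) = 5535 / 2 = 2767.50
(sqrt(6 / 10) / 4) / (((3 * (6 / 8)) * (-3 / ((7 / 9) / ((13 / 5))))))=-7 * sqrt(15) / 3159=-0.01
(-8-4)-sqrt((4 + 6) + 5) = -12-sqrt(15) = -15.87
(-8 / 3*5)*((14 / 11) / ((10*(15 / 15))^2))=-28 / 165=-0.17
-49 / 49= -1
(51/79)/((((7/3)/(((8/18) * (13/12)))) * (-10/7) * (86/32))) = -1768/50955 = -0.03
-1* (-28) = 28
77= 77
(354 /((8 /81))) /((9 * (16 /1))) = 24.89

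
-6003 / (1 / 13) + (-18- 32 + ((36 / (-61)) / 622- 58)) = -1482526755 / 18971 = -78147.00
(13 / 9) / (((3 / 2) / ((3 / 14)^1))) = 13 / 63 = 0.21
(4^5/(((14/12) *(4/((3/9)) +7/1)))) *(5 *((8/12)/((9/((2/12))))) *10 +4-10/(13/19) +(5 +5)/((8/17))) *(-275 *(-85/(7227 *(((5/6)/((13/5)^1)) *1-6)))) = -103127168000/348388047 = -296.01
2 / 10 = 1 / 5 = 0.20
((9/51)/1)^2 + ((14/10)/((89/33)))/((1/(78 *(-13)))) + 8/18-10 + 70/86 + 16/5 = -5294337922/9954027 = -531.88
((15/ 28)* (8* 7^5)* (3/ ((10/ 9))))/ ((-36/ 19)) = -410571/ 4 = -102642.75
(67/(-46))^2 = 4489/2116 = 2.12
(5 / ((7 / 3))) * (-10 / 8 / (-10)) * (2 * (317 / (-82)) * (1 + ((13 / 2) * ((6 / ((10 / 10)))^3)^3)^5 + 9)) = -2867434961303129570275556834735540467162335 / 1148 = -2497765645734433423584980000000000000000.00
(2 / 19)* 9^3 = 1458 / 19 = 76.74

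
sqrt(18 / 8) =3 / 2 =1.50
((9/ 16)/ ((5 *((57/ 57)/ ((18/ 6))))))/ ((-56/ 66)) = -891/ 2240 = -0.40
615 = 615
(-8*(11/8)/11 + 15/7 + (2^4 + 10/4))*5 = 1375/14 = 98.21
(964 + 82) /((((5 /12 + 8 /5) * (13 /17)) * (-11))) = -1066920 /17303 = -61.66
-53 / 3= -17.67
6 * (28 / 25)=168 / 25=6.72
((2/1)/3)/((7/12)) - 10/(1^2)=-62/7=-8.86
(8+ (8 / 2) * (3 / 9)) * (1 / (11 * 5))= 28 / 165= 0.17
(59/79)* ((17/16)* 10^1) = 5015/632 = 7.94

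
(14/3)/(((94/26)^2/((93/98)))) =5239/15463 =0.34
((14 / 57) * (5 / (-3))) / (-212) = 35 / 18126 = 0.00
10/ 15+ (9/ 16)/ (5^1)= 187/ 240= 0.78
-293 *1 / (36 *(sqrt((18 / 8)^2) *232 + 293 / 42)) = -2051 / 133302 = -0.02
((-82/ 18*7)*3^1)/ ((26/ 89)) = -25543/ 78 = -327.47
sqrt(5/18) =sqrt(10)/6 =0.53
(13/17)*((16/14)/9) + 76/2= 40802/1071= 38.10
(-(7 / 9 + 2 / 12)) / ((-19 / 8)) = 68 / 171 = 0.40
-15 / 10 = -3 / 2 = -1.50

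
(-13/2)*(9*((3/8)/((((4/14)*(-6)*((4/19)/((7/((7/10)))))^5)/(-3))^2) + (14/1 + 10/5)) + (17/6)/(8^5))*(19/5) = -58696756722377023194899461/3932160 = -14927357157993831175.46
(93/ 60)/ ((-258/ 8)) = -31/ 645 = -0.05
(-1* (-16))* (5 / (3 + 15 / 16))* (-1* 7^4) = -439040 / 9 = -48782.22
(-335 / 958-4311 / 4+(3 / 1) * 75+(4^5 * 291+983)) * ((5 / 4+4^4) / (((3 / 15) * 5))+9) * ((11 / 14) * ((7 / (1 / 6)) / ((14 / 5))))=100371700793925 / 107296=935465448.80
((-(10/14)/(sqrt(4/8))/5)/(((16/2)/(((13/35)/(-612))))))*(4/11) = 13*sqrt(2)/3298680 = 0.00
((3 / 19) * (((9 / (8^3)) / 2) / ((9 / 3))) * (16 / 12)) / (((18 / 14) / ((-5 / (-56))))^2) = 25 / 8404992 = 0.00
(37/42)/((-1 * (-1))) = 37/42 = 0.88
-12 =-12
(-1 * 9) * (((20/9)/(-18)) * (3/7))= 10/21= 0.48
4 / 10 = 2 / 5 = 0.40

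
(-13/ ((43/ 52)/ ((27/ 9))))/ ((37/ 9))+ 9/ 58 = -1044297/ 92278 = -11.32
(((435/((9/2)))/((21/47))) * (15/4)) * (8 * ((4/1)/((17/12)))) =2180800/119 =18326.05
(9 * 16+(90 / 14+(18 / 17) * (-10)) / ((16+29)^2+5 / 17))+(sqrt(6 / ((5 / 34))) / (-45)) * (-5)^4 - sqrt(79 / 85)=-50 * sqrt(255) / 9 - sqrt(6715) / 85+630999 / 4382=54.32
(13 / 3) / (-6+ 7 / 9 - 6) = -39 / 101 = -0.39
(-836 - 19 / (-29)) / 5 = -4845 / 29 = -167.07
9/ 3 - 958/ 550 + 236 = 65246/ 275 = 237.26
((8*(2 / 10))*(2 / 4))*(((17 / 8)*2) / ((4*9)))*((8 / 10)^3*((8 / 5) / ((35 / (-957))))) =-694144 / 328125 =-2.12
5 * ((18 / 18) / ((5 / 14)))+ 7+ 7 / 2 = 49 / 2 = 24.50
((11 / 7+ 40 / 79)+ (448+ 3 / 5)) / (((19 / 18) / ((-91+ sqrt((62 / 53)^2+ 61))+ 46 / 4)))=-1783203444 / 52535+ 22430232 * sqrt(175193) / 2784355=-30571.31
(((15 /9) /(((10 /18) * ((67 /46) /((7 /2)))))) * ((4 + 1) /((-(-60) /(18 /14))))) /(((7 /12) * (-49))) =-0.03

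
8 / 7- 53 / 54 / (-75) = 32771 / 28350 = 1.16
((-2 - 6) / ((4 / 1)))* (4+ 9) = -26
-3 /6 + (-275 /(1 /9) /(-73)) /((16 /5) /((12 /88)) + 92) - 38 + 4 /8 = -4767443 /126436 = -37.71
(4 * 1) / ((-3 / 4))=-16 / 3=-5.33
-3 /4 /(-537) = 1 /716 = 0.00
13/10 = 1.30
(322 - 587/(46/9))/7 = 9529/322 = 29.59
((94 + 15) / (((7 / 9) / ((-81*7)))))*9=-715149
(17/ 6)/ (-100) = -17/ 600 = -0.03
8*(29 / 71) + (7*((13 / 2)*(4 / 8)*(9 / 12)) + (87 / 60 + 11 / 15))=383629 / 17040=22.51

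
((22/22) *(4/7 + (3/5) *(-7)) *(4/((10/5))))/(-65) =254/2275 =0.11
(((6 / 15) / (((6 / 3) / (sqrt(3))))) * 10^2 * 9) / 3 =60 * sqrt(3) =103.92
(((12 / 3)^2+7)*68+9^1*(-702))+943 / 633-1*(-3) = -3006440 / 633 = -4749.51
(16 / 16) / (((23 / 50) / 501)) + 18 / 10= 125457 / 115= 1090.93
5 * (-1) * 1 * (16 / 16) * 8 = -40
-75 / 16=-4.69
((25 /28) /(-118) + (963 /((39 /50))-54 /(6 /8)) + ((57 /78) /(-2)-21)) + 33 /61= 230119597 /201544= 1141.78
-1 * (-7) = 7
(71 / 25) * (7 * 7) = 3479 / 25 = 139.16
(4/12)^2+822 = 7399/9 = 822.11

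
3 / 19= 0.16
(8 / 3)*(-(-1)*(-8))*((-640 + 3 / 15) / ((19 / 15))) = 204736 / 19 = 10775.58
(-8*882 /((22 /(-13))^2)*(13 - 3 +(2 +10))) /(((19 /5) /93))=-277247880 /209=-1326544.88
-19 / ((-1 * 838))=19 / 838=0.02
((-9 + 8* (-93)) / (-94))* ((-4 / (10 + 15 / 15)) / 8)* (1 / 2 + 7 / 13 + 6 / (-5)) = 15813 / 268840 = 0.06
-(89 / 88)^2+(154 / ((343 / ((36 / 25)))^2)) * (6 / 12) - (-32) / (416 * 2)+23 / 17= 6649917043669 / 17977439480000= 0.37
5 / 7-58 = -401 / 7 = -57.29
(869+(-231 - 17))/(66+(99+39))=207/68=3.04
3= 3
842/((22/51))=1951.91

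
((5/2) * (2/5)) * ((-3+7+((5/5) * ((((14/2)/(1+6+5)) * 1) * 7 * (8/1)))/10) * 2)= 218/15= 14.53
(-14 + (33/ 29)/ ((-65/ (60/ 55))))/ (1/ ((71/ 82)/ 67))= -938123/ 5178095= -0.18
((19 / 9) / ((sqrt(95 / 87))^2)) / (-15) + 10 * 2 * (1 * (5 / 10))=2221 / 225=9.87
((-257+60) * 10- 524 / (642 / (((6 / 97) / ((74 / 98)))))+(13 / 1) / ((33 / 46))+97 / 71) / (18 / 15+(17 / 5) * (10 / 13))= -114079215512665 / 223141940472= -511.24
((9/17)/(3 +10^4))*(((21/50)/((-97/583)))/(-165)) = 477/589105250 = 0.00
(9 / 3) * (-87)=-261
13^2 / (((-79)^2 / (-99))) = -16731 / 6241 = -2.68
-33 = -33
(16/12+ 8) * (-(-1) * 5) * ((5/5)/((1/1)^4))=140/3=46.67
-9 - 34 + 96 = 53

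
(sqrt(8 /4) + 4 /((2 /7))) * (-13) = -182 - 13 * sqrt(2) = -200.38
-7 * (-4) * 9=252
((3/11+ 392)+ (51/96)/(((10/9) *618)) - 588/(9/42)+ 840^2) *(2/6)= 234416.09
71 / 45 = 1.58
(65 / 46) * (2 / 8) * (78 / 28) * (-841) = -2131935 / 2576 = -827.61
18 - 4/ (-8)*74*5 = 203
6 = 6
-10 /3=-3.33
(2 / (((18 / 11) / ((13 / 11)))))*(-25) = -325 / 9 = -36.11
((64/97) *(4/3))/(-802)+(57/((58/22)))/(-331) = -74393929/1120116909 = -0.07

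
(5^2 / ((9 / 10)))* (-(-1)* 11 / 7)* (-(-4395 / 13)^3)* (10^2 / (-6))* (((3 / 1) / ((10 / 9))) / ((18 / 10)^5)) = -135103187011718750 / 33633873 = -4016878669.06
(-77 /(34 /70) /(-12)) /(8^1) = 2695 /1632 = 1.65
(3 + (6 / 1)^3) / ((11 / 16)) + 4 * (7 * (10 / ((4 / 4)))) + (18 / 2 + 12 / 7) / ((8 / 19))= 384379 / 616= 623.99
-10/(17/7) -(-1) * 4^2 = 202/17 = 11.88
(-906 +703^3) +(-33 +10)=347427998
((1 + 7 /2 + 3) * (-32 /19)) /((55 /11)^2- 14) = -240 /209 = -1.15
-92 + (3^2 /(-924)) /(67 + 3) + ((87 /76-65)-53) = -85555527 /409640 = -208.86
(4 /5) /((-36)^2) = 1 /1620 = 0.00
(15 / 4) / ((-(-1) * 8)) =15 / 32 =0.47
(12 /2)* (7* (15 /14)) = 45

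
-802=-802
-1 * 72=-72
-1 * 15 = -15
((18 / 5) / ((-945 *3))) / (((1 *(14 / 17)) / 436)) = -7412 / 11025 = -0.67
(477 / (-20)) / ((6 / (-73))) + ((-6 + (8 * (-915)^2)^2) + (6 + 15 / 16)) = 3588841987223289 / 80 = 44860524840291.11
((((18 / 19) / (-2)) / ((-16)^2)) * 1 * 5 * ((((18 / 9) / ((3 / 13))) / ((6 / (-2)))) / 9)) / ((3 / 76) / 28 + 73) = 455 / 11184984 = 0.00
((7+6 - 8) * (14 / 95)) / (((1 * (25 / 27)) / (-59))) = -22302 / 475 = -46.95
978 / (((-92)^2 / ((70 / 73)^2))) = 599025 / 5638082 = 0.11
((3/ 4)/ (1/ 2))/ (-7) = -3/ 14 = -0.21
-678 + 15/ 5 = -675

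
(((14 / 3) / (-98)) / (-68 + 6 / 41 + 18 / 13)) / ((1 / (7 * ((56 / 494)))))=287 / 504849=0.00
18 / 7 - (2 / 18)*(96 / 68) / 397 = 364390 / 141729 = 2.57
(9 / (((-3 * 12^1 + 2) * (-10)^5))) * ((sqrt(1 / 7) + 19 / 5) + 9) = 9 * sqrt(7) / 23800000 + 9 / 265625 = 0.00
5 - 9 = -4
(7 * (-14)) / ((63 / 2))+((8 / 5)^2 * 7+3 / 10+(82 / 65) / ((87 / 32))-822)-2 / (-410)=-5609190707 / 6955650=-806.42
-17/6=-2.83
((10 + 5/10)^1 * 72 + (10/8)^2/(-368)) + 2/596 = 663247091/877312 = 756.00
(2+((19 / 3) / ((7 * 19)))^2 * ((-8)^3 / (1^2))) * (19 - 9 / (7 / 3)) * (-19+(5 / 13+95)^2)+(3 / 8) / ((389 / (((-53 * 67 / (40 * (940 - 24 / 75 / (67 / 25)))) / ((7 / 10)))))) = 172793533058447737 / 1497985996416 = 115350.57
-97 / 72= -1.35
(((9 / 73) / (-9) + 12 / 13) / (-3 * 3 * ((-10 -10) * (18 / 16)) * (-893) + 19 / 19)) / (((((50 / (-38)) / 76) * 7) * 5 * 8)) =311543 / 300315913625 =0.00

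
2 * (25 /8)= 25 /4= 6.25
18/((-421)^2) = 18/177241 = 0.00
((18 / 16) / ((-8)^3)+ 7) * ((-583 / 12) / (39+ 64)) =-16710529 / 5062656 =-3.30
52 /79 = 0.66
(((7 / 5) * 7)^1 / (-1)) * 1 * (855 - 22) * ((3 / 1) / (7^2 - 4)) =-544.23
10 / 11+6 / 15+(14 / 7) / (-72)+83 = 166877 / 1980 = 84.28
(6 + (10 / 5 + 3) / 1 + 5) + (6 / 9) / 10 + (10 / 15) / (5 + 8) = 16.12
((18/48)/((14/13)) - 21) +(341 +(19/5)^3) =5253083/14000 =375.22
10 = 10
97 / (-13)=-7.46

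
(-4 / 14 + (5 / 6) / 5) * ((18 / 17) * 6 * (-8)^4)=-3097.82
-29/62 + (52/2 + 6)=1955/62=31.53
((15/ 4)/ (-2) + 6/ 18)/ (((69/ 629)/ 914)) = -10635761/ 828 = -12845.12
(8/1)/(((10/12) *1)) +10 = 98/5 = 19.60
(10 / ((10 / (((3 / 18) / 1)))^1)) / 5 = 1 / 30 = 0.03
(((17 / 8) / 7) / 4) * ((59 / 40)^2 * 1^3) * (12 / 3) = 59177 / 89600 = 0.66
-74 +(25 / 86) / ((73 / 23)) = -463997 / 6278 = -73.91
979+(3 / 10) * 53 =9949 / 10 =994.90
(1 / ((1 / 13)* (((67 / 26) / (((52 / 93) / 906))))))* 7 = 61516 / 2822643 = 0.02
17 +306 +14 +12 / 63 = 7081 / 21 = 337.19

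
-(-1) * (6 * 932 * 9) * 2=100656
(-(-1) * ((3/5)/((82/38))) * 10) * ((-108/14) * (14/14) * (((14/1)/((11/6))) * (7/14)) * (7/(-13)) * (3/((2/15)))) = 5817420/5863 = 992.23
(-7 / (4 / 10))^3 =-42875 / 8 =-5359.38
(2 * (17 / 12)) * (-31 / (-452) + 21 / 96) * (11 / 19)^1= 194293 / 412224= 0.47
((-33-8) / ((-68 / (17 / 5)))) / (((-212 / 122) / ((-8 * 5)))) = 2501 / 53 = 47.19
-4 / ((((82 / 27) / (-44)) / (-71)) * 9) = -18744 / 41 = -457.17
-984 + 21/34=-33435/34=-983.38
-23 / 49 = -0.47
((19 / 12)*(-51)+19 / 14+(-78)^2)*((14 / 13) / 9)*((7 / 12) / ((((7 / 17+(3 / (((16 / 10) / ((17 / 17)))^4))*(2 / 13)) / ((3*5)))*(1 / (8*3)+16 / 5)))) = 341458790400 / 84896527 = 4022.06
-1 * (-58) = 58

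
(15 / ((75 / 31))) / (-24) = -31 / 120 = -0.26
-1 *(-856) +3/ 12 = 3425/ 4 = 856.25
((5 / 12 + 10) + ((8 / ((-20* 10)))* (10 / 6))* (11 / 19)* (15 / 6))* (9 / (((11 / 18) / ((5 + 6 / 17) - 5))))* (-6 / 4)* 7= -4002453 / 7106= -563.25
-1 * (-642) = 642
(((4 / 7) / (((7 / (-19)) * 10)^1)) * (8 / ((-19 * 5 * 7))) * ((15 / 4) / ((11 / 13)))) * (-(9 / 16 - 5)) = 2769 / 75460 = 0.04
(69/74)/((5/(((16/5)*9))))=4968/925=5.37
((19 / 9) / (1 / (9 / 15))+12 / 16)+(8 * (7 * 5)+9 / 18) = 16951 / 60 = 282.52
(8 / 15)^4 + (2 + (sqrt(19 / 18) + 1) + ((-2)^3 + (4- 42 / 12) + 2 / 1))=-244933 / 101250 + sqrt(38) / 6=-1.39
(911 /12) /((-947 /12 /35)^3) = -5624514000 /849278123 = -6.62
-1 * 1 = -1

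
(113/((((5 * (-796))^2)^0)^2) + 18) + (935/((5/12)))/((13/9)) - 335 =17544/13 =1349.54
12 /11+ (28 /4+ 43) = 562 /11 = 51.09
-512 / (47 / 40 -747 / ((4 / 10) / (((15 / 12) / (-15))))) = -3.27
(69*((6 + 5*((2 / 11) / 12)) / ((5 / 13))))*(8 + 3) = 119899 / 10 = 11989.90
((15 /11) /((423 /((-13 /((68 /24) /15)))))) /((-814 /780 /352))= 24336000 /325193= 74.84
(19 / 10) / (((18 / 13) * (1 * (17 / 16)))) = 988 / 765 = 1.29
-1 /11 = -0.09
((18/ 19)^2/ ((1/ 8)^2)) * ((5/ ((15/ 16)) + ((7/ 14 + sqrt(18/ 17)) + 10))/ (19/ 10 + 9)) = 622080 * sqrt(34)/ 668933 + 172800/ 2071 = 88.86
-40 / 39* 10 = -400 / 39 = -10.26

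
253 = 253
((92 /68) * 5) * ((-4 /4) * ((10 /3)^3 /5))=-23000 /459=-50.11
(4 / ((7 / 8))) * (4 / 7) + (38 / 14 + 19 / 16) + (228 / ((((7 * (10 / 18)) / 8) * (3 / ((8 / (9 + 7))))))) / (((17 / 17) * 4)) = 102143 / 3920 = 26.06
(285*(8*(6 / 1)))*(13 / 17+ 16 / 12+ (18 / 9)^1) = 953040 / 17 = 56061.18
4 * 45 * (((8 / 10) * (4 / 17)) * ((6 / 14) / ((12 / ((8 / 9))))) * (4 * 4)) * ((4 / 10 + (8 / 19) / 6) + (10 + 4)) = 8445952 / 33915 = 249.03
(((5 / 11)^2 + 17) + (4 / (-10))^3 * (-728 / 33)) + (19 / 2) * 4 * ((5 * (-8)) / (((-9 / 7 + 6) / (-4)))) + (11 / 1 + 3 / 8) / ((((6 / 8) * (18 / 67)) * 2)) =4366483733 / 3267000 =1336.54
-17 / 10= -1.70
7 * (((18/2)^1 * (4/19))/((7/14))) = 504/19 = 26.53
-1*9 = -9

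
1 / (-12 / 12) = -1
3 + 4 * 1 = 7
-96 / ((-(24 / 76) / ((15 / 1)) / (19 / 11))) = 86640 / 11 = 7876.36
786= 786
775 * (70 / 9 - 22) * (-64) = 6348800 / 9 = 705422.22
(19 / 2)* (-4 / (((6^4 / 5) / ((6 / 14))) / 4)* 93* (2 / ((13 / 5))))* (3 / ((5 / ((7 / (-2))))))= 37.76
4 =4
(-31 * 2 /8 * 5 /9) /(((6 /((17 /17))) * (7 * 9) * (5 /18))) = -31 /756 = -0.04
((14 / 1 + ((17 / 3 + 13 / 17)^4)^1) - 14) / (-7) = -11574317056 / 47356407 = -244.41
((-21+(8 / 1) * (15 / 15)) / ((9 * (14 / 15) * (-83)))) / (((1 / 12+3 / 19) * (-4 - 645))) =-494 / 4147759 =-0.00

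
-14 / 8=-7 / 4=-1.75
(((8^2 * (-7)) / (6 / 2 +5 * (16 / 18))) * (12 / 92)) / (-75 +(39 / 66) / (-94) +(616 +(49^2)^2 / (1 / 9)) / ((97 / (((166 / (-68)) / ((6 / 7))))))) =4419531072 / 857757751640767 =0.00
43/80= 0.54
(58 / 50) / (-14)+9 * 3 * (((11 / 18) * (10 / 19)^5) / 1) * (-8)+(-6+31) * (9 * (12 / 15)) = 151302430129 / 866634650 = 174.59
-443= -443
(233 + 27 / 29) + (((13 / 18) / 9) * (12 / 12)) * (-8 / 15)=8241052 / 35235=233.89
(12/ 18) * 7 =14/ 3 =4.67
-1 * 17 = -17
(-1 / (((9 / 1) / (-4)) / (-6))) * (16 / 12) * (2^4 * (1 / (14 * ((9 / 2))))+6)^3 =-1957215488 / 2250423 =-869.71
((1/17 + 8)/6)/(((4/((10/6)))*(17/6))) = 685/3468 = 0.20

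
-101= -101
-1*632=-632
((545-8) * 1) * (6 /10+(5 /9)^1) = 9308 /15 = 620.53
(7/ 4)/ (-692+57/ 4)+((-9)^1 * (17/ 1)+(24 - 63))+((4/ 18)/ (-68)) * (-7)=-159259837/ 829566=-191.98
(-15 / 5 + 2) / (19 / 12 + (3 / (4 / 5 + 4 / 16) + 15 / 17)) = -1428 / 7601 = -0.19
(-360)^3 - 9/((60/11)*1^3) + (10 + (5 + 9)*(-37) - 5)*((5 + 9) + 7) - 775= -933350993/20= -46667549.65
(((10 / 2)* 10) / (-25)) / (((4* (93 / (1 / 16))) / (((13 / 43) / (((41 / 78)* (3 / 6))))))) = -169 / 437224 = -0.00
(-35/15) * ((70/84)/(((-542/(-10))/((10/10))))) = -175/4878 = -0.04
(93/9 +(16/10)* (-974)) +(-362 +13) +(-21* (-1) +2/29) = -816059/435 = -1876.00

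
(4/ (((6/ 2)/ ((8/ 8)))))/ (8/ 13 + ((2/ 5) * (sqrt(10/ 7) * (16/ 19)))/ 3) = 492765/ 216614-6422 * sqrt(70)/ 108307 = 1.78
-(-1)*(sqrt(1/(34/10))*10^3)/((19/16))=456.70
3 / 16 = 0.19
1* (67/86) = 67/86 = 0.78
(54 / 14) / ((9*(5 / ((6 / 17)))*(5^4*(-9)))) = -2 / 371875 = -0.00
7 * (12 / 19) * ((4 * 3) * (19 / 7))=144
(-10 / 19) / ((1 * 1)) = -0.53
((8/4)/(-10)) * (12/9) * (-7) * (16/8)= 56/15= 3.73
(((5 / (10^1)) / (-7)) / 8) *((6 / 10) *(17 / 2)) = -51 / 1120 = -0.05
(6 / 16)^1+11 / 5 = 2.58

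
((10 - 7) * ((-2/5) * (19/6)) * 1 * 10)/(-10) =3.80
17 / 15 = 1.13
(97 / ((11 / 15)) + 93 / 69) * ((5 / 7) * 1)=169030 / 1771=95.44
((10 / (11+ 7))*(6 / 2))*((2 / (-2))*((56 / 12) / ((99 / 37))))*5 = -12950 / 891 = -14.53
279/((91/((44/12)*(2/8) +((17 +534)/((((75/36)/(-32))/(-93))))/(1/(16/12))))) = 29279865831/9100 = 3217567.67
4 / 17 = 0.24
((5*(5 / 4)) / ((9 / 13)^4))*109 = 77828725 / 26244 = 2965.58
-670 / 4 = -335 / 2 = -167.50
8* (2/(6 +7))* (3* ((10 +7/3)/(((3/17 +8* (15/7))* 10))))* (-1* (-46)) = 1620304/133965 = 12.09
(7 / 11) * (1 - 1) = 0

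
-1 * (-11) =11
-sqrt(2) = -1.41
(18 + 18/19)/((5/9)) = 648/19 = 34.11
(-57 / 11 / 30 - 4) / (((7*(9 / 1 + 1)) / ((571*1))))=-262089 / 7700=-34.04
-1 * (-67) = 67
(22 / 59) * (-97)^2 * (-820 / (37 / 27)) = -4582935720 / 2183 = -2099375.04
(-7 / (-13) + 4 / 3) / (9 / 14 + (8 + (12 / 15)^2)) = 25550 / 126711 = 0.20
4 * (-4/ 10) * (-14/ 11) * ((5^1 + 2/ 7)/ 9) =592/ 495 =1.20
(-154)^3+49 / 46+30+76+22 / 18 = -1511992465 / 414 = -3652155.71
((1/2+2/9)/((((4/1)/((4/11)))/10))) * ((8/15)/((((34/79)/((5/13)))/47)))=74260/5049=14.71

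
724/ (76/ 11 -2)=147.48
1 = 1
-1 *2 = -2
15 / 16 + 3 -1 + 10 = 12.94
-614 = -614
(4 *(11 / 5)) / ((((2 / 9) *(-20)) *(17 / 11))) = -1089 / 850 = -1.28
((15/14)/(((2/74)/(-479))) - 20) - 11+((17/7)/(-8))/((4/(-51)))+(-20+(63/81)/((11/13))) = -422123239/22176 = -19035.14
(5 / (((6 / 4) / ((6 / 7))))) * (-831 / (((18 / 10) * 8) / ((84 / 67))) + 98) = 4910 / 67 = 73.28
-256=-256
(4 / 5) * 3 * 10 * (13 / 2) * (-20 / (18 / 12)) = -2080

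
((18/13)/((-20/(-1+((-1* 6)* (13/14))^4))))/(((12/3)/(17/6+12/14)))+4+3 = -11903483/218491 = -54.48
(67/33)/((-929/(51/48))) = -1139/490512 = -0.00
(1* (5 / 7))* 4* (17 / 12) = 85 / 21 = 4.05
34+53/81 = 2807/81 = 34.65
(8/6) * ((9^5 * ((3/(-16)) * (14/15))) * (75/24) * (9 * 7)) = -43401015/16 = -2712563.44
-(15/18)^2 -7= -277/36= -7.69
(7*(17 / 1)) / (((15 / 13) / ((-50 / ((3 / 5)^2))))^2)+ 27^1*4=1257016232 / 729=1724302.10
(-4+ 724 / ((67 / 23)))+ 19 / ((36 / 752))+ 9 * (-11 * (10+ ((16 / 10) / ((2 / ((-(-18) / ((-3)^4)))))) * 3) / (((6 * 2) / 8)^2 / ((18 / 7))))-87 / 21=-11702471 / 21105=-554.49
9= 9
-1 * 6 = -6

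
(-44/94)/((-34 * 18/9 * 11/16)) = 8/799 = 0.01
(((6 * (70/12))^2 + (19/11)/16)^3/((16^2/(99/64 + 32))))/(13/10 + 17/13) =92401461.07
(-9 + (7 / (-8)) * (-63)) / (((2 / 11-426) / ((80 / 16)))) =-20295 / 37472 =-0.54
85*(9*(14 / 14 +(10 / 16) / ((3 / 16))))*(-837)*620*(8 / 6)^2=-3058286400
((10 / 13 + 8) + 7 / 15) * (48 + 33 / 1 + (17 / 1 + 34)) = 79244 / 65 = 1219.14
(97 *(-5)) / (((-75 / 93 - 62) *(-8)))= -15035 / 15576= -0.97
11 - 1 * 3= 8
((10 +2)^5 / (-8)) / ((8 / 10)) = -38880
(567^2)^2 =103355177121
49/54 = 0.91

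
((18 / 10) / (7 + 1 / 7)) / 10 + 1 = 2563 / 2500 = 1.03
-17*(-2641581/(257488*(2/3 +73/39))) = 194596467/2832368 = 68.70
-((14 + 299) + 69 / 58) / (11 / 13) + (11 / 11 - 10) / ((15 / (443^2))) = -376805081 / 3190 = -118120.72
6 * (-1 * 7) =-42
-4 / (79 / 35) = -1.77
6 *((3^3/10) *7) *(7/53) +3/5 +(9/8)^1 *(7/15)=34137/2120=16.10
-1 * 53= -53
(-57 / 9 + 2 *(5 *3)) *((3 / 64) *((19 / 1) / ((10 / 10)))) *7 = 9443 / 64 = 147.55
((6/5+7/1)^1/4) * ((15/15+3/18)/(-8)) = -287/960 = -0.30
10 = 10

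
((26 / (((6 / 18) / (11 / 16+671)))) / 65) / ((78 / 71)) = 763037 / 1040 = 733.69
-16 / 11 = -1.45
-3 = -3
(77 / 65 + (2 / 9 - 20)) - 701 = -420962 / 585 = -719.59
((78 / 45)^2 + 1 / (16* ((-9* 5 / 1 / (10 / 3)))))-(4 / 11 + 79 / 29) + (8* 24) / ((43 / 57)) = 18845619083 / 74071800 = 254.42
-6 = -6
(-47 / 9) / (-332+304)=47 / 252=0.19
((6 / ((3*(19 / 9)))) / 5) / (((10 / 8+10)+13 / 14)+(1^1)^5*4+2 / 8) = 126 / 10925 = 0.01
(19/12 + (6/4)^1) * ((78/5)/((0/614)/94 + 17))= 481/170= 2.83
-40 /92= -10 /23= -0.43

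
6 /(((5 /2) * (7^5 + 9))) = 3 /21020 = 0.00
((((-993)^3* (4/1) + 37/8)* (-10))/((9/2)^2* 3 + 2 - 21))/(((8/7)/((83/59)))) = 1542736832665/1336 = 1154743138.22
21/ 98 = 3/ 14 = 0.21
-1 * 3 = -3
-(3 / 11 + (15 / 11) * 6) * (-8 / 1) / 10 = 372 / 55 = 6.76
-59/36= -1.64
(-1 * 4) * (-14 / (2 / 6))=168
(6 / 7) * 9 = 54 / 7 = 7.71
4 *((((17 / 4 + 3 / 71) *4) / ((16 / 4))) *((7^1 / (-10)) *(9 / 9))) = -8533 / 710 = -12.02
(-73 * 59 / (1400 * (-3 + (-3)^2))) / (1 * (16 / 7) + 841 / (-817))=-3518819 / 8622000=-0.41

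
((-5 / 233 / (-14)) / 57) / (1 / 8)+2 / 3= 20666 / 30989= 0.67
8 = 8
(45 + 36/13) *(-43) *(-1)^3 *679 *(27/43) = 11384793/13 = 875753.31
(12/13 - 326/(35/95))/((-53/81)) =6515478/4823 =1350.92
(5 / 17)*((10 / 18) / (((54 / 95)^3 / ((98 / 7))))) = 150040625 / 12045996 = 12.46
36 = 36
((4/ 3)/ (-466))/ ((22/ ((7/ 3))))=-7/ 23067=-0.00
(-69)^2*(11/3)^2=64009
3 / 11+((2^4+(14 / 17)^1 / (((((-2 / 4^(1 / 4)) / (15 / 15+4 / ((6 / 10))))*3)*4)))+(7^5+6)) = 185122 / 11- 161*sqrt(2) / 612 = 16828.90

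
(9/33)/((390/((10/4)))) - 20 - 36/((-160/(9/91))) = -799839/40040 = -19.98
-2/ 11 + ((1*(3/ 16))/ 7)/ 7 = -1535/ 8624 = -0.18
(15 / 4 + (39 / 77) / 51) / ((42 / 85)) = 98435 / 12936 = 7.61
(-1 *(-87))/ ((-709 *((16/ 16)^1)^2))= -87/ 709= -0.12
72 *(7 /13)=504 /13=38.77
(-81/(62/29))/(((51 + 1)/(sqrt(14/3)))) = -783 * sqrt(42)/3224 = -1.57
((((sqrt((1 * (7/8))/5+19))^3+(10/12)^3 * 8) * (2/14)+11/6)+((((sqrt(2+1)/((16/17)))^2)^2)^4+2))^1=767 * sqrt(7670)/5600+60356959609481927519723741/3486434629931105255424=17323.94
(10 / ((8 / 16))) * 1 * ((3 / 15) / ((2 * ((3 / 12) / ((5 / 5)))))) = 8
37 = 37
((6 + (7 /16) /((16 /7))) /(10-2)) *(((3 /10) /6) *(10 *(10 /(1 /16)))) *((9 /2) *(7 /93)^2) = 1.58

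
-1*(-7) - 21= -14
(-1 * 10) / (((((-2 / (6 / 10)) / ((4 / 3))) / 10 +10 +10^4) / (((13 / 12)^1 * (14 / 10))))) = -182 / 120117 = -0.00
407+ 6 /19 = 7739 /19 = 407.32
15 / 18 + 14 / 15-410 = -12247 / 30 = -408.23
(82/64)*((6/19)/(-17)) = -123/5168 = -0.02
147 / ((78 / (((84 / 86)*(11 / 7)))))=1617 / 559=2.89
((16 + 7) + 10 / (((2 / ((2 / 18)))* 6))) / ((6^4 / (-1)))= -1247 / 69984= -0.02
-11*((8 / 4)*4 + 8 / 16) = -187 / 2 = -93.50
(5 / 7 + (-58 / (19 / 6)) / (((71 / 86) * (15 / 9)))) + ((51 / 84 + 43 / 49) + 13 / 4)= -2598501 / 330505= -7.86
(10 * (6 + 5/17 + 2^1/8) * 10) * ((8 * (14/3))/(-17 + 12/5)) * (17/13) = -6230000/2847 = -2188.27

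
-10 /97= -0.10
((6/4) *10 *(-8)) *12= -1440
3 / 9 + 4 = 13 / 3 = 4.33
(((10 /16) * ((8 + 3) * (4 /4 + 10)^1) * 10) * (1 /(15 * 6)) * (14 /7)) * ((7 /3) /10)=847 /216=3.92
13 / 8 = 1.62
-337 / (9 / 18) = -674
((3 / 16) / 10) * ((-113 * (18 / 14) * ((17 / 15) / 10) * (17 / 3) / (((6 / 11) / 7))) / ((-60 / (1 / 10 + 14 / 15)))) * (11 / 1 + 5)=11136037 / 1800000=6.19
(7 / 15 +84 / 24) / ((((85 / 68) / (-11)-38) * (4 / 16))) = -10472 / 25155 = -0.42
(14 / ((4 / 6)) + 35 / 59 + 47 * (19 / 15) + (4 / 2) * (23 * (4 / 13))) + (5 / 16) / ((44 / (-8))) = 96408163 / 1012440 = 95.22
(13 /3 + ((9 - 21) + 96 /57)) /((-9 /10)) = 3410 /513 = 6.65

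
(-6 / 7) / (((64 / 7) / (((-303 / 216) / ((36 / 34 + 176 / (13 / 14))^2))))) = 0.00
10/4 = 2.50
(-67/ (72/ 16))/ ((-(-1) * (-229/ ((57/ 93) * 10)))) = 25460/ 63891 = 0.40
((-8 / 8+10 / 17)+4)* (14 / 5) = 10.05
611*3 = 1833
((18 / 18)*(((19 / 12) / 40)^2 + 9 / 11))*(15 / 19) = 2077571 / 3210240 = 0.65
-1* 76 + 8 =-68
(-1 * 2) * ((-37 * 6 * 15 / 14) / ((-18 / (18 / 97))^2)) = 3330 / 65863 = 0.05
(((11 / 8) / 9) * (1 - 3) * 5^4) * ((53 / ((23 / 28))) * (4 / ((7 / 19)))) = -27692500 / 207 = -133780.19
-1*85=-85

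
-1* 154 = -154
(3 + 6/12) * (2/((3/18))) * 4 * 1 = 168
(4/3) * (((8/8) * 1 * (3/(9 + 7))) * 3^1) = 3/4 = 0.75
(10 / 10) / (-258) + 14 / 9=1201 / 774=1.55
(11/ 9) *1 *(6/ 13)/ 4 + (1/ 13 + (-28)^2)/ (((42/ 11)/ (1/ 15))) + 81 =388334/ 4095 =94.83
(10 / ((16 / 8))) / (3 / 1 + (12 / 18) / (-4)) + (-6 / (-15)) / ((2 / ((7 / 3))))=569 / 255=2.23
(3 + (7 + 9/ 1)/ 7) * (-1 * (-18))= 666/ 7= 95.14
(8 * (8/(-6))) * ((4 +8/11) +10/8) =-63.76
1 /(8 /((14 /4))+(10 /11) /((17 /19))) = 1309 /4322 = 0.30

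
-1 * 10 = -10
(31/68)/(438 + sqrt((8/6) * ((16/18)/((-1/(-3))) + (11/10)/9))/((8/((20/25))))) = 22912875/22014094733- 465 * sqrt(7530)/88056378932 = 0.00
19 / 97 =0.20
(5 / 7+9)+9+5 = 166 / 7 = 23.71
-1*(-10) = 10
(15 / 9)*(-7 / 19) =-35 / 57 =-0.61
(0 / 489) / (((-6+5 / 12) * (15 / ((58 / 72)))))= 0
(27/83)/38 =27/3154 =0.01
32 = 32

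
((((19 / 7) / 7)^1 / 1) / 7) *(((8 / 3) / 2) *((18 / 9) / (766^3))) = 19 / 57811161723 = 0.00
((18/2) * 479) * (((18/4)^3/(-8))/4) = -3142719/256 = -12276.25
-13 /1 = -13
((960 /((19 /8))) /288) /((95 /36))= 192 /361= 0.53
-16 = -16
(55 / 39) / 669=55 / 26091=0.00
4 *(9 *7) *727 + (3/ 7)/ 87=37190413/ 203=183204.00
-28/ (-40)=7/ 10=0.70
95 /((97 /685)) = 65075 /97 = 670.88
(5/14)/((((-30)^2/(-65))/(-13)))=169/504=0.34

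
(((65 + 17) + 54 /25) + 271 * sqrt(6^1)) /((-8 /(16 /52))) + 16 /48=-271 * sqrt(6) /26 - 2831 /975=-28.43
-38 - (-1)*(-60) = -98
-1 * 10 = -10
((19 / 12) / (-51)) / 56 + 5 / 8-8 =-252775 / 34272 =-7.38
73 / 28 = 2.61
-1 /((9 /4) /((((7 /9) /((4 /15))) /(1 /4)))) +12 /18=-122 /27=-4.52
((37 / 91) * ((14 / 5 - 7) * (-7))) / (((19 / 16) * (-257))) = -12432 / 317395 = -0.04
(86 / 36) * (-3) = -43 / 6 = -7.17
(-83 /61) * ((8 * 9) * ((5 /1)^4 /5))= -747000 /61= -12245.90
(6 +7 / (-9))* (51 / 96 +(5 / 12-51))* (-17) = 3839195 / 864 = 4443.51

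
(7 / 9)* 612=476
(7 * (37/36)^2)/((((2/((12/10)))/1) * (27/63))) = 67081/6480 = 10.35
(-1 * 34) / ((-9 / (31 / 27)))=1054 / 243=4.34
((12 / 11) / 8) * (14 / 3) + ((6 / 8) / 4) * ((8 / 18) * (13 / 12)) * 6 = 311 / 264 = 1.18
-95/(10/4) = -38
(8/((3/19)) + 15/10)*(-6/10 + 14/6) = 90.42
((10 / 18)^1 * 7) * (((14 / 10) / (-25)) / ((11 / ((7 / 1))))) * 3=-343 / 825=-0.42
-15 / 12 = -1.25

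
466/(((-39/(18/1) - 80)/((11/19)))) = -30756/9367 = -3.28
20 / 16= 5 / 4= 1.25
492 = 492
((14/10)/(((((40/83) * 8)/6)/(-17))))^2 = 877996161/640000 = 1371.87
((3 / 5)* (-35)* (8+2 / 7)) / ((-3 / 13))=754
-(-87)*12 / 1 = 1044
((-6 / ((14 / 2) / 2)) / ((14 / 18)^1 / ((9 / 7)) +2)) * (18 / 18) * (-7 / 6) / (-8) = -81 / 844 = -0.10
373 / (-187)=-373 / 187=-1.99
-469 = -469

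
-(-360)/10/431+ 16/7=7148/3017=2.37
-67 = -67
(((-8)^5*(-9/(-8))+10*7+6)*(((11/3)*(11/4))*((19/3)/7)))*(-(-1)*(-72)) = 169151224/7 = 24164460.57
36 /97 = 0.37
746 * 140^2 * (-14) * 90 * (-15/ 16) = 17271765000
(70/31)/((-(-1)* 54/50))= 1750/837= 2.09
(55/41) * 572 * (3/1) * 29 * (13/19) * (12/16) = 26685945/779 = 34256.67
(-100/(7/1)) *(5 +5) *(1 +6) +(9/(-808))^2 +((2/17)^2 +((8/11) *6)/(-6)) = -2076935094053/2075454656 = -1000.71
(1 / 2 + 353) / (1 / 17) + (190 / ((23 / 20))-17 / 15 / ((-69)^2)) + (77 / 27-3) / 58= 6174.71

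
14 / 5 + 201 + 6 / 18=3062 / 15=204.13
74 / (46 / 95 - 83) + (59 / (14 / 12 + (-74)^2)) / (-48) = -31333519 / 34930584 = -0.90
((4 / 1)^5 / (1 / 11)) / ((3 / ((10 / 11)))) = 10240 / 3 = 3413.33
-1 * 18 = -18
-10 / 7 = -1.43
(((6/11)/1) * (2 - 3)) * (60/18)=-20/11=-1.82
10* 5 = 50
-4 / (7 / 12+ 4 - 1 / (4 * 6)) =-96 / 109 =-0.88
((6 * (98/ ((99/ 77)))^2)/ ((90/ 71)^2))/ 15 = 1186137218/ 820125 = 1446.29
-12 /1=-12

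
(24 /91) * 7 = 1.85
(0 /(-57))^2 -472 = -472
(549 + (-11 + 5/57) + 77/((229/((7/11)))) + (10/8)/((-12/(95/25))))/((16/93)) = 3482557453/1113856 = 3126.58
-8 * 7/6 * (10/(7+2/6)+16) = -5348/33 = -162.06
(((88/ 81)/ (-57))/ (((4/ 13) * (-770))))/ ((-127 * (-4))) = 13/ 82090260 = 0.00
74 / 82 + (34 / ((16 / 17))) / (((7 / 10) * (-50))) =-1489 / 11480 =-0.13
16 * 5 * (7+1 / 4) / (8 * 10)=29 / 4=7.25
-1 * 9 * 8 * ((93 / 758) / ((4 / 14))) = -11718 / 379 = -30.92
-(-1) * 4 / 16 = 1 / 4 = 0.25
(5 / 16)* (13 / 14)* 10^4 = 40625 / 14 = 2901.79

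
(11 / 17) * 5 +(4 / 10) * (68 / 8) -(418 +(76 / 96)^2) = -20171101 / 48960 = -411.99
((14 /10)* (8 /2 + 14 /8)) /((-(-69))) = 7 /60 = 0.12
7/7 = 1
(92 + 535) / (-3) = -209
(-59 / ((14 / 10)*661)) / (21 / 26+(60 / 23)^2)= -4057430 / 484488543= -0.01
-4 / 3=-1.33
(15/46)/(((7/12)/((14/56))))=45/322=0.14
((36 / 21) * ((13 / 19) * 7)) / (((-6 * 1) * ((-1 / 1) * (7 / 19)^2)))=494 / 49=10.08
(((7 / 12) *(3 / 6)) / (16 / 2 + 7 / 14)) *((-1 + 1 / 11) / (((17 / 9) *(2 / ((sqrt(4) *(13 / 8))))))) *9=-0.24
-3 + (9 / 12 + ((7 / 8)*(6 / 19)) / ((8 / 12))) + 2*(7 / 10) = -331 / 760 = -0.44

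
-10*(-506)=5060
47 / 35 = 1.34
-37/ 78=-0.47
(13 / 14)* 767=9971 / 14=712.21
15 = 15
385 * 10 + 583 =4433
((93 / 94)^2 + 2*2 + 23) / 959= 247221 / 8473724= 0.03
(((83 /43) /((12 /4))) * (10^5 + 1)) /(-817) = -78.75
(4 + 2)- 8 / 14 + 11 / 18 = 761 / 126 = 6.04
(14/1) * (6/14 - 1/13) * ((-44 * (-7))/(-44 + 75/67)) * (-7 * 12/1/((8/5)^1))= 69336960/37349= 1856.46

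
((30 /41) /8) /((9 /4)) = 5 /123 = 0.04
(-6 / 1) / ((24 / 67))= -67 / 4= -16.75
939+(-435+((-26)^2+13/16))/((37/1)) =559757/592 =945.54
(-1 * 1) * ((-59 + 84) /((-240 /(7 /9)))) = 35 /432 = 0.08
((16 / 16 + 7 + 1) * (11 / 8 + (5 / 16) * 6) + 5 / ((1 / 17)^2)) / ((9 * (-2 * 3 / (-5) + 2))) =29485 / 576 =51.19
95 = 95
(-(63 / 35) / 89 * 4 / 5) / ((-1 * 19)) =36 / 42275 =0.00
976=976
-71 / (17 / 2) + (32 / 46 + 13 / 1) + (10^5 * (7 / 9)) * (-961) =-263025681199 / 3519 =-74744439.10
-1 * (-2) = 2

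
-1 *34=-34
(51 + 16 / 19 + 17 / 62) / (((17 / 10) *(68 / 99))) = 30389535 / 680884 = 44.63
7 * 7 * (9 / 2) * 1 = 441 / 2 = 220.50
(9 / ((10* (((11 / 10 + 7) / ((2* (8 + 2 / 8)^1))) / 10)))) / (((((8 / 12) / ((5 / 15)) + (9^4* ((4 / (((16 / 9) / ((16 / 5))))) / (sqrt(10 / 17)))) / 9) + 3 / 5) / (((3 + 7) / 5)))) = 0.01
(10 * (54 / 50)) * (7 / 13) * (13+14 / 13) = 69174 / 845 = 81.86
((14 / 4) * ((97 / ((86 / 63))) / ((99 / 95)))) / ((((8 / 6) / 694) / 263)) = 123622606905 / 3784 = 32669822.12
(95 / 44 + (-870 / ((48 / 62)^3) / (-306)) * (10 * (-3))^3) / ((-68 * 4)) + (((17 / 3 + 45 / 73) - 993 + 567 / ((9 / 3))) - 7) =-140106853303 / 712909824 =-196.53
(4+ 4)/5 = 8/5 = 1.60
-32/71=-0.45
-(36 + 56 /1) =-92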